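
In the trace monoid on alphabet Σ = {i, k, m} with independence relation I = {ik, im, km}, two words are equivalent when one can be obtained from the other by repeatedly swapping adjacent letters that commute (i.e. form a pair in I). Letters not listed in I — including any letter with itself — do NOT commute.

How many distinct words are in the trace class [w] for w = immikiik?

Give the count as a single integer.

0(i) covers ∅
1(m) covers ∅
2(m) covers 1:m
3(i) covers 0:i
4(k) covers ∅
5(i) covers 3:i
6(i) covers 5:i
7(k) covers 4:k
floor of heap: 0:i, 1:m, 4:k
completions by unplaced set U, small U first (add the entries for U minus each lowest piece of U):
  |U|=1: {2}:1  {6}:1  {7}:1
  |U|=2: {1,2}:1  {2,6}:2  {2,7}:2  {4,7}:1  {5,6}:1  {6,7}:2
  |U|=3: {1,2,6}:3  {1,2,7}:3  {2,4,7}:3  {2,5,6}:3  {2,6,7}:6  {3,5,6}:1  {4,6,7}:3  {5,6,7}:3
  |U|=4: {0,3,5,6}:1  {1,2,4,7}:6  {1,2,5,6}:6  {1,2,6,7}:12  {2,3,5,6}:4  {2,4,6,7}:12  {2,5,6,7}:12  {3,5,6,7}:4  {4,5,6,7}:6
  |U|=5: {0,2,3,5,6}:5  {0,3,5,6,7}:5  {1,2,3,5,6}:10  {1,2,4,6,7}:30  {1,2,5,6,7}:30  {2,3,5,6,7}:20  {2,4,5,6,7}:30  {3,4,5,6,7}:10
  |U|=6: {0,1,2,3,5,6}:15  {0,2,3,5,6,7}:30  {0,3,4,5,6,7}:15  {1,2,3,5,6,7}:60  {1,2,4,5,6,7}:90  {2,3,4,5,6,7}:60
  start at 0(i): 210
  start at 1(m): 105
  start at 4(k): 105
sum over floor = 420

420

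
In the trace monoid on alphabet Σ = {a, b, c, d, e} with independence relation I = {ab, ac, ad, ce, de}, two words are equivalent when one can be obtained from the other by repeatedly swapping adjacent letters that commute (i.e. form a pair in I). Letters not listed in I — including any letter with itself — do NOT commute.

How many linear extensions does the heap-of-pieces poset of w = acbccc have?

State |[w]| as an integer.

0(a) covers ∅
1(c) covers ∅
2(b) covers 1:c
3(c) covers 2:b
4(c) covers 3:c
5(c) covers 4:c
floor of heap: 0:a, 1:c
completions by unplaced set U, small U first (add the entries for U minus each lowest piece of U):
  |U|=1: {0}:1  {5}:1
  |U|=2: {0,5}:2  {4,5}:1
  |U|=3: {0,4,5}:3  {3,4,5}:1
  |U|=4: {0,3,4,5}:4  {2,3,4,5}:1
  start at 0(a): 1
  start at 1(c): 5
sum over floor = 6

6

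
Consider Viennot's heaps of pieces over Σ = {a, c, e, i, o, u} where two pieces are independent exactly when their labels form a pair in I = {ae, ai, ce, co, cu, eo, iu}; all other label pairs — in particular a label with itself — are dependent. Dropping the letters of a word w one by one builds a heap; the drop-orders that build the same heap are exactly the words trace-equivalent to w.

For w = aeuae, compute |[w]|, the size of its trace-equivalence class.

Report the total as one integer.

4

#0=a has no predecessor
#1=e has no predecessor
#2=u depends on [0:a, 1:e]
#3=a depends on [2:u]
#4=e depends on [2:u]
sources: [0:a, 1:e]
N(rest) = Σ N(rest − s) over sources s of rest; N(one piece) = 1:
  size 1 → [3]=1  [4]=1
  size 2 → [3,4]=2
  size 3 → [2,3,4]=2
  first=0(a) contributes 2
  first=1(e) contributes 2
|[w]| = 4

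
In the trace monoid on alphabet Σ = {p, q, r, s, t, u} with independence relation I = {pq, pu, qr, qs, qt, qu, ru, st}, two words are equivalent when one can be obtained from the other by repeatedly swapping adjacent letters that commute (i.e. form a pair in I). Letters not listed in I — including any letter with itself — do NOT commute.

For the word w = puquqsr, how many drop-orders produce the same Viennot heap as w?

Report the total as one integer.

63

drop 0:p onto floor
drop 1:u onto floor
drop 2:q onto floor
drop 3:u onto {1:u}
drop 4:q onto {2:q}
drop 5:s onto {0:p, 3:u}
drop 6:r onto {5:s}
ground layer = {0:p, 1:u, 2:q}
drop-orders for the pieces not yet dropped (sum over which currently-grounded one goes next):
  1 to go: {4} 1  {6} 1
  2 to go: {2,4} 1  {4,6} 2  {5,6} 1
  3 to go: {0,5,6} 1  {2,4,6} 3  {3,5,6} 1  {4,5,6} 3
  4 to go: {0,3,5,6} 2  {0,4,5,6} 4  {1,3,5,6} 1  {2,4,5,6} 6  {3,4,5,6} 4
  5 to go: {0,1,3,5,6} 3  {0,2,4,5,6} 10  {0,3,4,5,6} 10  {1,3,4,5,6} 5  {2,3,4,5,6} 10
  if 0:p drops first: 15 orders
  if 1:u drops first: 30 orders
  if 2:q drops first: 18 orders
heap linearizations: 63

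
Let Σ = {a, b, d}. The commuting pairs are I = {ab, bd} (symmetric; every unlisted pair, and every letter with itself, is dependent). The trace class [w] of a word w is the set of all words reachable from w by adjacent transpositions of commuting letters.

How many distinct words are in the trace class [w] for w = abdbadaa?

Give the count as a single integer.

0(a) covers ∅
1(b) covers ∅
2(d) covers 0:a
3(b) covers 1:b
4(a) covers 2:d
5(d) covers 4:a
6(a) covers 5:d
7(a) covers 6:a
floor of heap: 0:a, 1:b
completions by unplaced set U, small U first (add the entries for U minus each lowest piece of U):
  |U|=1: {3}:1  {7}:1
  |U|=2: {1,3}:1  {3,7}:2  {6,7}:1
  |U|=3: {1,3,7}:3  {3,6,7}:3  {5,6,7}:1
  |U|=4: {1,3,6,7}:6  {3,5,6,7}:4  {4,5,6,7}:1
  |U|=5: {1,3,5,6,7}:10  {2,4,5,6,7}:1  {3,4,5,6,7}:5
  |U|=6: {0,2,4,5,6,7}:1  {1,3,4,5,6,7}:15  {2,3,4,5,6,7}:6
  start at 0(a): 21
  start at 1(b): 7
sum over floor = 28

28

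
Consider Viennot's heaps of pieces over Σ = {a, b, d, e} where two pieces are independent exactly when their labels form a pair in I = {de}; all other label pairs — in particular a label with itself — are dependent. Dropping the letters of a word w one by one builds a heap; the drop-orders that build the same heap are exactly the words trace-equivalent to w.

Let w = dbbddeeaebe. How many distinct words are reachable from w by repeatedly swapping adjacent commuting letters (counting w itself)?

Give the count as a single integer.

drop 0:d onto floor
drop 1:b onto {0:d}
drop 2:b onto {1:b}
drop 3:d onto {2:b}
drop 4:d onto {3:d}
drop 5:e onto {2:b}
drop 6:e onto {5:e}
drop 7:a onto {4:d, 6:e}
drop 8:e onto {7:a}
drop 9:b onto {8:e}
drop 10:e onto {9:b}
ground layer = {0:d}
drop-orders for the pieces not yet dropped (sum over which currently-grounded one goes next):
  1 to go: {10} 1
  2 to go: {9,10} 1
  3 to go: {8,9,10} 1
  4 to go: {7,8,9,10} 1
  5 to go: {4,7,8,9,10} 1  {6,7,8,9,10} 1
  6 to go: {3,4,7,8,9,10} 1  {4,6,7,8,9,10} 2  {5,6,7,8,9,10} 1
  7 to go: {3,4,6,7,8,9,10} 3  {4,5,6,7,8,9,10} 3
  8 to go: {3,4,5,6,7,8,9,10} 6
  9 to go: {2,3,4,5,6,7,8,9,10} 6
  if 0:d drops first: 6 orders

6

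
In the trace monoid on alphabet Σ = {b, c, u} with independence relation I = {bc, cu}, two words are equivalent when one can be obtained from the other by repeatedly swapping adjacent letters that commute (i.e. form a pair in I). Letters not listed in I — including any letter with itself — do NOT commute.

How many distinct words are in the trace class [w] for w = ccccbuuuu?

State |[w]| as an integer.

126

drop 0:c onto floor
drop 1:c onto {0:c}
drop 2:c onto {1:c}
drop 3:c onto {2:c}
drop 4:b onto floor
drop 5:u onto {4:b}
drop 6:u onto {5:u}
drop 7:u onto {6:u}
drop 8:u onto {7:u}
ground layer = {0:c, 4:b}
drop-orders for the pieces not yet dropped (sum over which currently-grounded one goes next):
  1 to go: {3} 1  {8} 1
  2 to go: {2,3} 1  {3,8} 2  {7,8} 1
  3 to go: {1,2,3} 1  {2,3,8} 3  {3,7,8} 3  {6,7,8} 1
  4 to go: {0,1,2,3} 1  {1,2,3,8} 4  {2,3,7,8} 6  {3,6,7,8} 4  {5,6,7,8} 1
  5 to go: {0,1,2,3,8} 5  {1,2,3,7,8} 10  {2,3,6,7,8} 10  {3,5,6,7,8} 5  {4,5,6,7,8} 1
  6 to go: {0,1,2,3,7,8} 15  {1,2,3,6,7,8} 20  {2,3,5,6,7,8} 15  {3,4,5,6,7,8} 6
  7 to go: {0,1,2,3,6,7,8} 35  {1,2,3,5,6,7,8} 35  {2,3,4,5,6,7,8} 21
  if 0:c drops first: 56 orders
  if 4:b drops first: 70 orders
heap linearizations: 126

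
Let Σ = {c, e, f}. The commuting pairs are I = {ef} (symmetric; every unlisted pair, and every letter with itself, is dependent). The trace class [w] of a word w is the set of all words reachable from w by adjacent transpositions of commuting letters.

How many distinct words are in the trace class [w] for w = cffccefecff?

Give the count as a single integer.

0(c) covers ∅
1(f) covers 0:c
2(f) covers 1:f
3(c) covers 2:f
4(c) covers 3:c
5(e) covers 4:c
6(f) covers 4:c
7(e) covers 5:e
8(c) covers 6:f, 7:e
9(f) covers 8:c
10(f) covers 9:f
floor of heap: 0:c
completions by unplaced set U, small U first (add the entries for U minus each lowest piece of U):
  |U|=1: {10}:1
  |U|=2: {9,10}:1
  |U|=3: {8,9,10}:1
  |U|=4: {6,8,9,10}:1  {7,8,9,10}:1
  |U|=5: {5,7,8,9,10}:1  {6,7,8,9,10}:2
  |U|=6: {5,6,7,8,9,10}:3
  |U|=7: {4,5,6,7,8,9,10}:3
  |U|=8: {3,4,5,6,7,8,9,10}:3
  |U|=9: {2,3,4,5,6,7,8,9,10}:3
  start at 0(c): 3

3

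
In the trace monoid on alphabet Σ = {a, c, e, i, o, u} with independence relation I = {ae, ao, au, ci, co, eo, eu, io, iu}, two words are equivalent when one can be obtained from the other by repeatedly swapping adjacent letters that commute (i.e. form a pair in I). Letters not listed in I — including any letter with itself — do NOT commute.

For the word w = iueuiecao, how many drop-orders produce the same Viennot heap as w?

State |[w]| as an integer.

drop 0:i onto floor
drop 1:u onto floor
drop 2:e onto {0:i}
drop 3:u onto {1:u}
drop 4:i onto {2:e}
drop 5:e onto {4:i}
drop 6:c onto {3:u, 5:e}
drop 7:a onto {6:c}
drop 8:o onto {3:u}
ground layer = {0:i, 1:u}
drop-orders for the pieces not yet dropped (sum over which currently-grounded one goes next):
  1 to go: {7} 1  {8} 1
  2 to go: {6,7} 1  {7,8} 2
  3 to go: {5,6,7} 1  {6,7,8} 3
  4 to go: {3,6,7,8} 3  {4,5,6,7} 1  {5,6,7,8} 4
  5 to go: {1,3,6,7,8} 3  {2,4,5,6,7} 1  {3,5,6,7,8} 7  {4,5,6,7,8} 5
  6 to go: {0,2,4,5,6,7} 1  {1,3,5,6,7,8} 10  {2,4,5,6,7,8} 6  {3,4,5,6,7,8} 12
  7 to go: {0,2,4,5,6,7,8} 7  {1,3,4,5,6,7,8} 22  {2,3,4,5,6,7,8} 18
  if 0:i drops first: 40 orders
  if 1:u drops first: 25 orders
heap linearizations: 65

65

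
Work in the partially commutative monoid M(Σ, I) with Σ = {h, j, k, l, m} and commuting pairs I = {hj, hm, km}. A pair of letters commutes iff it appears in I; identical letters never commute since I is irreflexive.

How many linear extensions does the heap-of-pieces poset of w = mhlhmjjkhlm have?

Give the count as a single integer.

8

#0=m has no predecessor
#1=h has no predecessor
#2=l depends on [0:m, 1:h]
#3=h depends on [2:l]
#4=m depends on [2:l]
#5=j depends on [4:m]
#6=j depends on [5:j]
#7=k depends on [3:h, 6:j]
#8=h depends on [7:k]
#9=l depends on [8:h]
#10=m depends on [9:l]
sources: [0:m, 1:h]
N(rest) = Σ N(rest − s) over sources s of rest; N(one piece) = 1:
  size 1 → [10]=1
  size 2 → [9,10]=1
  size 3 → [8,9,10]=1
  size 4 → [7,8,9,10]=1
  size 5 → [3,7,8,9,10]=1  [6,7,8,9,10]=1
  size 6 → [3,6,7,8,9,10]=2  [5,6,7,8,9,10]=1
  size 7 → [3,5,6,7,8,9,10]=3  [4,5,6,7,8,9,10]=1
  size 8 → [3,4,5,6,7,8,9,10]=4
  size 9 → [2,3,4,5,6,7,8,9,10]=4
  first=0(m) contributes 4
  first=1(h) contributes 4
|[w]| = 8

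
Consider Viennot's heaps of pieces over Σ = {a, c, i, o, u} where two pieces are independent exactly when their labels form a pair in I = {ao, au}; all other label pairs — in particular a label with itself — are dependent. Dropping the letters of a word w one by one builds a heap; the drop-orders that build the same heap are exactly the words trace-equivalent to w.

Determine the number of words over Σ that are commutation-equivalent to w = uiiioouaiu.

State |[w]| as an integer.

#0=u has no predecessor
#1=i depends on [0:u]
#2=i depends on [1:i]
#3=i depends on [2:i]
#4=o depends on [3:i]
#5=o depends on [4:o]
#6=u depends on [5:o]
#7=a depends on [3:i]
#8=i depends on [6:u, 7:a]
#9=u depends on [8:i]
sources: [0:u]
N(rest) = Σ N(rest − s) over sources s of rest; N(one piece) = 1:
  size 1 → [9]=1
  size 2 → [8,9]=1
  size 3 → [6,8,9]=1  [7,8,9]=1
  size 4 → [5,6,8,9]=1  [6,7,8,9]=2
  size 5 → [4,5,6,8,9]=1  [5,6,7,8,9]=3
  size 6 → [4,5,6,7,8,9]=4
  size 7 → [3,4,5,6,7,8,9]=4
  size 8 → [2,3,4,5,6,7,8,9]=4
  first=0(u) contributes 4

4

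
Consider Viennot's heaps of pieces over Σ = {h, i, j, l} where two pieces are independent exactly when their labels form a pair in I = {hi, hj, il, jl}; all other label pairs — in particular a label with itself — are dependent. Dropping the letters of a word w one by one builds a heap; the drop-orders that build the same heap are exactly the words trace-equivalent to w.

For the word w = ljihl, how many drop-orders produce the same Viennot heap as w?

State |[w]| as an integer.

0(l) covers ∅
1(j) covers ∅
2(i) covers 1:j
3(h) covers 0:l
4(l) covers 3:h
floor of heap: 0:l, 1:j
completions by unplaced set U, small U first (add the entries for U minus each lowest piece of U):
  |U|=1: {2}:1  {4}:1
  |U|=2: {1,2}:1  {2,4}:2  {3,4}:1
  |U|=3: {0,3,4}:1  {1,2,4}:3  {2,3,4}:3
  start at 0(l): 6
  start at 1(j): 4
sum over floor = 10

10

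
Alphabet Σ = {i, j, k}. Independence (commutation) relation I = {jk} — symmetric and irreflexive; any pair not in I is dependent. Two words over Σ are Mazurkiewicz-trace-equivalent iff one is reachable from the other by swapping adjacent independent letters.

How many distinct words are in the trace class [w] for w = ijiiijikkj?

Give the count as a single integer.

#0=i has no predecessor
#1=j depends on [0:i]
#2=i depends on [1:j]
#3=i depends on [2:i]
#4=i depends on [3:i]
#5=j depends on [4:i]
#6=i depends on [5:j]
#7=k depends on [6:i]
#8=k depends on [7:k]
#9=j depends on [6:i]
sources: [0:i]
N(rest) = Σ N(rest − s) over sources s of rest; N(one piece) = 1:
  size 1 → [8]=1  [9]=1
  size 2 → [7,8]=1  [8,9]=2
  size 3 → [7,8,9]=3
  size 4 → [6,7,8,9]=3
  size 5 → [5,6,7,8,9]=3
  size 6 → [4,5,6,7,8,9]=3
  size 7 → [3,4,5,6,7,8,9]=3
  size 8 → [2,3,4,5,6,7,8,9]=3
  first=0(i) contributes 3

3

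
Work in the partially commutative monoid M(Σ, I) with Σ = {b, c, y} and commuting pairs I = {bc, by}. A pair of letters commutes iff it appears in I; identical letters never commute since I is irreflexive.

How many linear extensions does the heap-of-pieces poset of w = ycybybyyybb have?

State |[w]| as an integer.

0(y) covers ∅
1(c) covers 0:y
2(y) covers 1:c
3(b) covers ∅
4(y) covers 2:y
5(b) covers 3:b
6(y) covers 4:y
7(y) covers 6:y
8(y) covers 7:y
9(b) covers 5:b
10(b) covers 9:b
floor of heap: 0:y, 3:b
completions by unplaced set U, small U first (add the entries for U minus each lowest piece of U):
  |U|=1: {8}:1  {10}:1
  |U|=2: {7,8}:1  {8,10}:2  {9,10}:1
  |U|=3: {5,9,10}:1  {6,7,8}:1  {7,8,10}:3  {8,9,10}:3
  |U|=4: {3,5,9,10}:1  {4,6,7,8}:1  {5,8,9,10}:4  {6,7,8,10}:4  {7,8,9,10}:6
  |U|=5: {2,4,6,7,8}:1  {3,5,8,9,10}:5  {4,6,7,8,10}:5  {5,7,8,9,10}:10  {6,7,8,9,10}:10
  |U|=6: {1,2,4,6,7,8}:1  {2,4,6,7,8,10}:6  {3,5,7,8,9,10}:15  {4,6,7,8,9,10}:15  {5,6,7,8,9,10}:20
  |U|=7: {0,1,2,4,6,7,8}:1  {1,2,4,6,7,8,10}:7  {2,4,6,7,8,9,10}:21  {3,5,6,7,8,9,10}:35  {4,5,6,7,8,9,10}:35
  |U|=8: {0,1,2,4,6,7,8,10}:8  {1,2,4,6,7,8,9,10}:28  {2,4,5,6,7,8,9,10}:56  {3,4,5,6,7,8,9,10}:70
  |U|=9: {0,1,2,4,6,7,8,9,10}:36  {1,2,4,5,6,7,8,9,10}:84  {2,3,4,5,6,7,8,9,10}:126
  start at 0(y): 210
  start at 3(b): 120
sum over floor = 330

330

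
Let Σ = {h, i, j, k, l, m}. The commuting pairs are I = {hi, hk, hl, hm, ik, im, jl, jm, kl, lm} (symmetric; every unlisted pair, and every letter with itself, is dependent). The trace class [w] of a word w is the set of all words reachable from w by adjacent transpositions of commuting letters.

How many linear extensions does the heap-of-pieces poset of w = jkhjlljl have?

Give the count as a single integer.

112

0(j) covers ∅
1(k) covers 0:j
2(h) covers 0:j
3(j) covers 1:k, 2:h
4(l) covers ∅
5(l) covers 4:l
6(j) covers 3:j
7(l) covers 5:l
floor of heap: 0:j, 4:l
completions by unplaced set U, small U first (add the entries for U minus each lowest piece of U):
  |U|=1: {6}:1  {7}:1
  |U|=2: {3,6}:1  {5,7}:1  {6,7}:2
  |U|=3: {1,3,6}:1  {2,3,6}:1  {3,6,7}:3  {4,5,7}:1  {5,6,7}:3
  |U|=4: {1,2,3,6}:2  {1,3,6,7}:4  {2,3,6,7}:4  {3,5,6,7}:6  {4,5,6,7}:4
  |U|=5: {0,1,2,3,6}:2  {1,2,3,6,7}:10  {1,3,5,6,7}:10  {2,3,5,6,7}:10  {3,4,5,6,7}:10
  |U|=6: {0,1,2,3,6,7}:12  {1,2,3,5,6,7}:30  {1,3,4,5,6,7}:20  {2,3,4,5,6,7}:20
  start at 0(j): 70
  start at 4(l): 42
sum over floor = 112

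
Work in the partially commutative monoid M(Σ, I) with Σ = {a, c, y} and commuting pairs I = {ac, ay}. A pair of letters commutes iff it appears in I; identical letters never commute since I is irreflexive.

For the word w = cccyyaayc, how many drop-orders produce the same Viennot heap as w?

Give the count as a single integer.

drop 0:c onto floor
drop 1:c onto {0:c}
drop 2:c onto {1:c}
drop 3:y onto {2:c}
drop 4:y onto {3:y}
drop 5:a onto floor
drop 6:a onto {5:a}
drop 7:y onto {4:y}
drop 8:c onto {7:y}
ground layer = {0:c, 5:a}
drop-orders for the pieces not yet dropped (sum over which currently-grounded one goes next):
  1 to go: {6} 1  {8} 1
  2 to go: {5,6} 1  {6,8} 2  {7,8} 1
  3 to go: {4,7,8} 1  {5,6,8} 3  {6,7,8} 3
  4 to go: {3,4,7,8} 1  {4,6,7,8} 4  {5,6,7,8} 6
  5 to go: {2,3,4,7,8} 1  {3,4,6,7,8} 5  {4,5,6,7,8} 10
  6 to go: {1,2,3,4,7,8} 1  {2,3,4,6,7,8} 6  {3,4,5,6,7,8} 15
  7 to go: {0,1,2,3,4,7,8} 1  {1,2,3,4,6,7,8} 7  {2,3,4,5,6,7,8} 21
  if 0:c drops first: 28 orders
  if 5:a drops first: 8 orders
heap linearizations: 36

36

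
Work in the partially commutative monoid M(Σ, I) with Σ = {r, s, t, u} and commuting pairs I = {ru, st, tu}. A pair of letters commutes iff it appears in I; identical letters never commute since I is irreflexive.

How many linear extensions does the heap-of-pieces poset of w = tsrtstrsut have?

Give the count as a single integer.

18

piece 0:t — minimal
piece 1:s — minimal
piece 2:r rests on {0:t, 1:s}
piece 3:t rests on {2:r}
piece 4:s rests on {2:r}
piece 5:t rests on {3:t}
piece 6:r rests on {4:s, 5:t}
piece 7:s rests on {6:r}
piece 8:u rests on {7:s}
piece 9:t rests on {6:r}
minimal pieces: {0:t, 1:s}
ways to finish when only these pieces remain (= sum over removing one remaining piece with nothing left below it):
  1 left: {8}→1  {9}→1
  2 left: {7,8}→1  {8,9}→2
  3 left: {7,8,9}→3
  4 left: {6,7,8,9}→3
  5 left: {4,6,7,8,9}→3  {5,6,7,8,9}→3
  6 left: {3,5,6,7,8,9}→3  {4,5,6,7,8,9}→6
  7 left: {3,4,5,6,7,8,9}→9
  8 left: {2,3,4,5,6,7,8,9}→9
  placing 0:t first → 9 extensions
  placing 1:s first → 9 extensions
total linear extensions = 18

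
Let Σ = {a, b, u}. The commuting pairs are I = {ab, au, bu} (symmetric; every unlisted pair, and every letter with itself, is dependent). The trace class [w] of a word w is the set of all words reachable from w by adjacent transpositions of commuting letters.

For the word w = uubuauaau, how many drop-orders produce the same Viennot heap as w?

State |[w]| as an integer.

504

#0=u has no predecessor
#1=u depends on [0:u]
#2=b has no predecessor
#3=u depends on [1:u]
#4=a has no predecessor
#5=u depends on [3:u]
#6=a depends on [4:a]
#7=a depends on [6:a]
#8=u depends on [5:u]
sources: [0:u, 2:b, 4:a]
N(rest) = Σ N(rest − s) over sources s of rest; N(one piece) = 1:
  size 1 → [2]=1  [7]=1  [8]=1
  size 2 → [2,7]=2  [2,8]=2  [5,8]=1  [6,7]=1  [7,8]=2
  size 3 → [2,5,8]=3  [2,6,7]=3  [2,7,8]=6  [3,5,8]=1  [4,6,7]=1  [5,7,8]=3  [6,7,8]=3
  size 4 → [1,3,5,8]=1  [2,3,5,8]=4  [2,4,6,7]=4  [2,5,7,8]=12  [2,6,7,8]=12  [3,5,7,8]=4  [4,6,7,8]=4  [5,6,7,8]=6
  size 5 → [0,1,3,5,8]=1  [1,2,3,5,8]=5  [1,3,5,7,8]=5  [2,3,5,7,8]=20  [2,4,6,7,8]=20  [2,5,6,7,8]=30  [3,5,6,7,8]=10  [4,5,6,7,8]=10
  size 6 → [0,1,2,3,5,8]=6  [0,1,3,5,7,8]=6  [1,2,3,5,7,8]=30  [1,3,5,6,7,8]=15  [2,3,5,6,7,8]=60  [2,4,5,6,7,8]=60  [3,4,5,6,7,8]=20
  size 7 → [0,1,2,3,5,7,8]=42  [0,1,3,5,6,7,8]=21  [1,2,3,5,6,7,8]=105  [1,3,4,5,6,7,8]=35  [2,3,4,5,6,7,8]=140
  first=0(u) contributes 280
  first=2(b) contributes 56
  first=4(a) contributes 168
|[w]| = 504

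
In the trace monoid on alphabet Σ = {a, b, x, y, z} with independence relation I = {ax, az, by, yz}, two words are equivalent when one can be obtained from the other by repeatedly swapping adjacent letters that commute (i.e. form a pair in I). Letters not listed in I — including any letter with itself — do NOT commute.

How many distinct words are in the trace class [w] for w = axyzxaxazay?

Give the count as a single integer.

200

piece 0:a — minimal
piece 1:x — minimal
piece 2:y rests on {0:a, 1:x}
piece 3:z rests on {1:x}
piece 4:x rests on {2:y, 3:z}
piece 5:a rests on {2:y}
piece 6:x rests on {4:x}
piece 7:a rests on {5:a}
piece 8:z rests on {6:x}
piece 9:a rests on {7:a}
piece 10:y rests on {6:x, 9:a}
minimal pieces: {0:a, 1:x}
ways to finish when only these pieces remain (= sum over removing one remaining piece with nothing left below it):
  1 left: {8}→1  {10}→1
  2 left: {8,10}→2  {9,10}→1
  3 left: {6,8,10}→2  {7,9,10}→1  {8,9,10}→3
  4 left: {4,6,8,10}→2  {5,7,9,10}→1  {6,8,9,10}→5  {7,8,9,10}→4
  5 left: {3,4,6,8,10}→2  {4,6,8,9,10}→7  {5,7,8,9,10}→5  {6,7,8,9,10}→9
  6 left: {3,4,6,8,9,10}→9  {4,6,7,8,9,10}→16  {5,6,7,8,9,10}→14
  7 left: {3,4,6,7,8,9,10}→25  {4,5,6,7,8,9,10}→30
  8 left: {2,4,5,6,7,8,9,10}→30  {3,4,5,6,7,8,9,10}→55
  9 left: {0,2,4,5,6,7,8,9,10}→30  {2,3,4,5,6,7,8,9,10}→85
  placing 0:a first → 85 extensions
  placing 1:x first → 115 extensions
total linear extensions = 200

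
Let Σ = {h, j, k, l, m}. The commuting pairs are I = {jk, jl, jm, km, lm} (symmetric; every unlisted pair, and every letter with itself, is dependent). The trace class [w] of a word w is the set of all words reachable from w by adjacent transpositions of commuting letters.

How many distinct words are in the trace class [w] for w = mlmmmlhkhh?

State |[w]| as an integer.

15

drop 0:m onto floor
drop 1:l onto floor
drop 2:m onto {0:m}
drop 3:m onto {2:m}
drop 4:m onto {3:m}
drop 5:l onto {1:l}
drop 6:h onto {4:m, 5:l}
drop 7:k onto {6:h}
drop 8:h onto {7:k}
drop 9:h onto {8:h}
ground layer = {0:m, 1:l}
drop-orders for the pieces not yet dropped (sum over which currently-grounded one goes next):
  1 to go: {9} 1
  2 to go: {8,9} 1
  3 to go: {7,8,9} 1
  4 to go: {6,7,8,9} 1
  5 to go: {4,6,7,8,9} 1  {5,6,7,8,9} 1
  6 to go: {1,5,6,7,8,9} 1  {3,4,6,7,8,9} 1  {4,5,6,7,8,9} 2
  7 to go: {1,4,5,6,7,8,9} 3  {2,3,4,6,7,8,9} 1  {3,4,5,6,7,8,9} 3
  8 to go: {0,2,3,4,6,7,8,9} 1  {1,3,4,5,6,7,8,9} 6  {2,3,4,5,6,7,8,9} 4
  if 0:m drops first: 10 orders
  if 1:l drops first: 5 orders
heap linearizations: 15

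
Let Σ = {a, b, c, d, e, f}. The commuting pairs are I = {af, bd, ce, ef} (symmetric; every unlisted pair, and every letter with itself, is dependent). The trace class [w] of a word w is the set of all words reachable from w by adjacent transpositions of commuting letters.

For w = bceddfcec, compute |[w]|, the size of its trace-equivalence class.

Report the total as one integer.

piece 0:b — minimal
piece 1:c rests on {0:b}
piece 2:e rests on {0:b}
piece 3:d rests on {1:c, 2:e}
piece 4:d rests on {3:d}
piece 5:f rests on {4:d}
piece 6:c rests on {5:f}
piece 7:e rests on {4:d}
piece 8:c rests on {6:c}
minimal pieces: {0:b}
ways to finish when only these pieces remain (= sum over removing one remaining piece with nothing left below it):
  1 left: {7}→1  {8}→1
  2 left: {6,8}→1  {7,8}→2
  3 left: {5,6,8}→1  {6,7,8}→3
  4 left: {5,6,7,8}→4
  5 left: {4,5,6,7,8}→4
  6 left: {3,4,5,6,7,8}→4
  7 left: {1,3,4,5,6,7,8}→4  {2,3,4,5,6,7,8}→4
  placing 0:b first → 8 extensions

8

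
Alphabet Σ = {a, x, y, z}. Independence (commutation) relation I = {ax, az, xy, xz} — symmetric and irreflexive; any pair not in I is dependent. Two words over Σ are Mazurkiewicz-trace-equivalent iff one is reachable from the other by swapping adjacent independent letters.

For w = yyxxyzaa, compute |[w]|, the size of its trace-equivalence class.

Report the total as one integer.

84

#0=y has no predecessor
#1=y depends on [0:y]
#2=x has no predecessor
#3=x depends on [2:x]
#4=y depends on [1:y]
#5=z depends on [4:y]
#6=a depends on [4:y]
#7=a depends on [6:a]
sources: [0:y, 2:x]
N(rest) = Σ N(rest − s) over sources s of rest; N(one piece) = 1:
  size 1 → [3]=1  [5]=1  [7]=1
  size 2 → [2,3]=1  [3,5]=2  [3,7]=2  [5,7]=2  [6,7]=1
  size 3 → [2,3,5]=3  [2,3,7]=3  [3,5,7]=6  [3,6,7]=3  [5,6,7]=3
  size 4 → [2,3,5,7]=12  [2,3,6,7]=6  [3,5,6,7]=12  [4,5,6,7]=3
  size 5 → [1,4,5,6,7]=3  [2,3,5,6,7]=30  [3,4,5,6,7]=15
  size 6 → [0,1,4,5,6,7]=3  [1,3,4,5,6,7]=18  [2,3,4,5,6,7]=45
  first=0(y) contributes 63
  first=2(x) contributes 21
|[w]| = 84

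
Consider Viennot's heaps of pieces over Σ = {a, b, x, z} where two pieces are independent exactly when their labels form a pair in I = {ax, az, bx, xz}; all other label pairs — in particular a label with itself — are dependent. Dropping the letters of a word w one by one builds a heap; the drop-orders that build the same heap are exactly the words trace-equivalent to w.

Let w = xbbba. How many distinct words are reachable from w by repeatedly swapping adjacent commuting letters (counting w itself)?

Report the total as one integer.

5

#0=x has no predecessor
#1=b has no predecessor
#2=b depends on [1:b]
#3=b depends on [2:b]
#4=a depends on [3:b]
sources: [0:x, 1:b]
N(rest) = Σ N(rest − s) over sources s of rest; N(one piece) = 1:
  size 1 → [0]=1  [4]=1
  size 2 → [0,4]=2  [3,4]=1
  size 3 → [0,3,4]=3  [2,3,4]=1
  first=0(x) contributes 1
  first=1(b) contributes 4
|[w]| = 5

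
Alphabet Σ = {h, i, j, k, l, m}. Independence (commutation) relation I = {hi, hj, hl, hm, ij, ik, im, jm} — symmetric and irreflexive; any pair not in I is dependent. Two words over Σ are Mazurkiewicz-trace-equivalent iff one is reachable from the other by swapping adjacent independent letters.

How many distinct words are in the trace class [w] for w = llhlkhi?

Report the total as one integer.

13

#0=l has no predecessor
#1=l depends on [0:l]
#2=h has no predecessor
#3=l depends on [1:l]
#4=k depends on [2:h, 3:l]
#5=h depends on [4:k]
#6=i depends on [3:l]
sources: [0:l, 2:h]
N(rest) = Σ N(rest − s) over sources s of rest; N(one piece) = 1:
  size 1 → [5]=1  [6]=1
  size 2 → [4,5]=1  [5,6]=2
  size 3 → [2,4,5]=1  [4,5,6]=3
  size 4 → [2,4,5,6]=4  [3,4,5,6]=3
  size 5 → [1,3,4,5,6]=3  [2,3,4,5,6]=7
  first=0(l) contributes 10
  first=2(h) contributes 3
|[w]| = 13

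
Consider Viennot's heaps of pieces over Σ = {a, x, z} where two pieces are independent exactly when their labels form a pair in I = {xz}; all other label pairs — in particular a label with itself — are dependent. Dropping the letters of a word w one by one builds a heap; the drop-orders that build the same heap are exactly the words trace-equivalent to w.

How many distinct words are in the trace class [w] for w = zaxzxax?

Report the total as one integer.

#0=z has no predecessor
#1=a depends on [0:z]
#2=x depends on [1:a]
#3=z depends on [1:a]
#4=x depends on [2:x]
#5=a depends on [3:z, 4:x]
#6=x depends on [5:a]
sources: [0:z]
N(rest) = Σ N(rest − s) over sources s of rest; N(one piece) = 1:
  size 1 → [6]=1
  size 2 → [5,6]=1
  size 3 → [3,5,6]=1  [4,5,6]=1
  size 4 → [2,4,5,6]=1  [3,4,5,6]=2
  size 5 → [2,3,4,5,6]=3
  first=0(z) contributes 3

3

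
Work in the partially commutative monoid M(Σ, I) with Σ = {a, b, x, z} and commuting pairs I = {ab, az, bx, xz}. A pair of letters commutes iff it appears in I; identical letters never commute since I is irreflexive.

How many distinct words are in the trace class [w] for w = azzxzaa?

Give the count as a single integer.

35

0(a) covers ∅
1(z) covers ∅
2(z) covers 1:z
3(x) covers 0:a
4(z) covers 2:z
5(a) covers 3:x
6(a) covers 5:a
floor of heap: 0:a, 1:z
completions by unplaced set U, small U first (add the entries for U minus each lowest piece of U):
  |U|=1: {4}:1  {6}:1
  |U|=2: {2,4}:1  {4,6}:2  {5,6}:1
  |U|=3: {1,2,4}:1  {2,4,6}:3  {3,5,6}:1  {4,5,6}:3
  |U|=4: {0,3,5,6}:1  {1,2,4,6}:4  {2,4,5,6}:6  {3,4,5,6}:4
  |U|=5: {0,3,4,5,6}:5  {1,2,4,5,6}:10  {2,3,4,5,6}:10
  start at 0(a): 20
  start at 1(z): 15
sum over floor = 35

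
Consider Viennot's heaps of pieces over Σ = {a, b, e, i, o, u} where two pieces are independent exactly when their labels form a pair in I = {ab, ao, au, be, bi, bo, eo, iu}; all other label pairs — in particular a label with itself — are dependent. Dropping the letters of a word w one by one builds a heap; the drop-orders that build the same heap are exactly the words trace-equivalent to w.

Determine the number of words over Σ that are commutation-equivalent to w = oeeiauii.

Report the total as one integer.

drop 0:o onto floor
drop 1:e onto floor
drop 2:e onto {1:e}
drop 3:i onto {0:o, 2:e}
drop 4:a onto {3:i}
drop 5:u onto {0:o, 2:e}
drop 6:i onto {4:a}
drop 7:i onto {6:i}
ground layer = {0:o, 1:e}
drop-orders for the pieces not yet dropped (sum over which currently-grounded one goes next):
  1 to go: {5} 1  {7} 1
  2 to go: {5,7} 2  {6,7} 1
  3 to go: {4,6,7} 1  {5,6,7} 3
  4 to go: {3,4,6,7} 1  {4,5,6,7} 4
  5 to go: {3,4,5,6,7} 5
  6 to go: {0,3,4,5,6,7} 5  {2,3,4,5,6,7} 5
  if 0:o drops first: 5 orders
  if 1:e drops first: 10 orders
heap linearizations: 15

15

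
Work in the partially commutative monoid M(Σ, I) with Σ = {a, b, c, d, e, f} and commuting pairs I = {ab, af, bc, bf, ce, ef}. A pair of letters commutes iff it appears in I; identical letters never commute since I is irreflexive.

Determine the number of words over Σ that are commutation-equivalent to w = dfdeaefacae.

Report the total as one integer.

piece 0:d — minimal
piece 1:f rests on {0:d}
piece 2:d rests on {1:f}
piece 3:e rests on {2:d}
piece 4:a rests on {3:e}
piece 5:e rests on {4:a}
piece 6:f rests on {2:d}
piece 7:a rests on {5:e}
piece 8:c rests on {6:f, 7:a}
piece 9:a rests on {8:c}
piece 10:e rests on {9:a}
minimal pieces: {0:d}
ways to finish when only these pieces remain (= sum over removing one remaining piece with nothing left below it):
  1 left: {10}→1
  2 left: {9,10}→1
  3 left: {8,9,10}→1
  4 left: {6,8,9,10}→1  {7,8,9,10}→1
  5 left: {5,7,8,9,10}→1  {6,7,8,9,10}→2
  6 left: {4,5,7,8,9,10}→1  {5,6,7,8,9,10}→3
  7 left: {3,4,5,7,8,9,10}→1  {4,5,6,7,8,9,10}→4
  8 left: {3,4,5,6,7,8,9,10}→5
  9 left: {2,3,4,5,6,7,8,9,10}→5
  placing 0:d first → 5 extensions

5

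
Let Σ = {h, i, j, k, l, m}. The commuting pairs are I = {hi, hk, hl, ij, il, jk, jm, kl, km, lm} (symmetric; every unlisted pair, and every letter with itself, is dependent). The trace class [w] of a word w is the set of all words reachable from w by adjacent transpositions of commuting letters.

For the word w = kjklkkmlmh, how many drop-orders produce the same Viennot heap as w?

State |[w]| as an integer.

piece 0:k — minimal
piece 1:j — minimal
piece 2:k rests on {0:k}
piece 3:l rests on {1:j}
piece 4:k rests on {2:k}
piece 5:k rests on {4:k}
piece 6:m — minimal
piece 7:l rests on {3:l}
piece 8:m rests on {6:m}
piece 9:h rests on {1:j, 8:m}
minimal pieces: {0:k, 1:j, 6:m}
ways to finish when only these pieces remain (= sum over removing one remaining piece with nothing left below it):
  1 left: {5}→1  {7}→1  {9}→1
  2 left: {3,7}→1  {4,5}→1  {5,7}→2  {5,9}→2  {7,9}→2  {8,9}→1
  3 left: {2,4,5}→1  {3,5,7}→3  {3,7,9}→3  {4,5,7}→3  {4,5,9}→3  {5,7,9}→6  {5,8,9}→3  {6,8,9}→1  {7,8,9}→3
  4 left: {0,2,4,5}→1  {1,3,7,9}→3  {2,4,5,7}→4  {2,4,5,9}→4  {3,4,5,7}→6  {3,5,7,9}→12  {3,7,8,9}→6  {4,5,7,9}→12  {4,5,8,9}→6  {5,6,8,9}→4  {5,7,8,9}→12  {6,7,8,9}→4
  5 left: {0,2,4,5,7}→5  {0,2,4,5,9}→5  {1,3,5,7,9}→15  {1,3,7,8,9}→9  {2,3,4,5,7}→10  {2,4,5,7,9}→20  {2,4,5,8,9}→10  {3,4,5,7,9}→30  {3,5,7,8,9}→30  {3,6,7,8,9}→10  {4,5,6,8,9}→10  {4,5,7,8,9}→30  {5,6,7,8,9}→20
  6 left: {0,2,3,4,5,7}→15  {0,2,4,5,7,9}→30  {0,2,4,5,8,9}→15  {1,3,4,5,7,9}→45  {1,3,5,7,8,9}→54  {1,3,6,7,8,9}→19  {2,3,4,5,7,9}→60  {2,4,5,6,8,9}→20  {2,4,5,7,8,9}→60  {3,4,5,7,8,9}→90  {3,5,6,7,8,9}→60  {4,5,6,7,8,9}→60
  7 left: {0,2,3,4,5,7,9}→105  {0,2,4,5,6,8,9}→35  {0,2,4,5,7,8,9}→105  {1,2,3,4,5,7,9}→105  {1,3,4,5,7,8,9}→189  {1,3,5,6,7,8,9}→133  {2,3,4,5,7,8,9}→210  {2,4,5,6,7,8,9}→140  {3,4,5,6,7,8,9}→210
  8 left: {0,1,2,3,4,5,7,9}→210  {0,2,3,4,5,7,8,9}→420  {0,2,4,5,6,7,8,9}→280  {1,2,3,4,5,7,8,9}→504  {1,3,4,5,6,7,8,9}→532  {2,3,4,5,6,7,8,9}→560
  placing 0:k first → 1596 extensions
  placing 1:j first → 1260 extensions
  placing 6:m first → 1134 extensions
total linear extensions = 3990

3990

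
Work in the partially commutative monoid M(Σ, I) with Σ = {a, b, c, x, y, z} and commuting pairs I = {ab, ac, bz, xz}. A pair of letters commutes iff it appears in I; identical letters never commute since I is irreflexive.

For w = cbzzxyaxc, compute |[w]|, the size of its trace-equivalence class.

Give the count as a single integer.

6

0(c) covers ∅
1(b) covers 0:c
2(z) covers 0:c
3(z) covers 2:z
4(x) covers 1:b
5(y) covers 3:z, 4:x
6(a) covers 5:y
7(x) covers 6:a
8(c) covers 7:x
floor of heap: 0:c
completions by unplaced set U, small U first (add the entries for U minus each lowest piece of U):
  |U|=1: {8}:1
  |U|=2: {7,8}:1
  |U|=3: {6,7,8}:1
  |U|=4: {5,6,7,8}:1
  |U|=5: {3,5,6,7,8}:1  {4,5,6,7,8}:1
  |U|=6: {1,4,5,6,7,8}:1  {2,3,5,6,7,8}:1  {3,4,5,6,7,8}:2
  |U|=7: {1,3,4,5,6,7,8}:3  {2,3,4,5,6,7,8}:3
  start at 0(c): 6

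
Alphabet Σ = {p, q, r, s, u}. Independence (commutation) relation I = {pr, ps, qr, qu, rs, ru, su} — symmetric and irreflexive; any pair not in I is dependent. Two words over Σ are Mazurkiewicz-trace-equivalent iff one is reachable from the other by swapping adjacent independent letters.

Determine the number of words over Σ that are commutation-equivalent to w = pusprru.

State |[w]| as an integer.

#0=p has no predecessor
#1=u depends on [0:p]
#2=s has no predecessor
#3=p depends on [1:u]
#4=r has no predecessor
#5=r depends on [4:r]
#6=u depends on [3:p]
sources: [0:p, 2:s, 4:r]
N(rest) = Σ N(rest − s) over sources s of rest; N(one piece) = 1:
  size 1 → [2]=1  [5]=1  [6]=1
  size 2 → [2,5]=2  [2,6]=2  [3,6]=1  [4,5]=1  [5,6]=2
  size 3 → [1,3,6]=1  [2,3,6]=3  [2,4,5]=3  [2,5,6]=6  [3,5,6]=3  [4,5,6]=3
  size 4 → [0,1,3,6]=1  [1,2,3,6]=4  [1,3,5,6]=4  [2,3,5,6]=12  [2,4,5,6]=12  [3,4,5,6]=6
  size 5 → [0,1,2,3,6]=5  [0,1,3,5,6]=5  [1,2,3,5,6]=20  [1,3,4,5,6]=10  [2,3,4,5,6]=30
  first=0(p) contributes 60
  first=2(s) contributes 15
  first=4(r) contributes 30
|[w]| = 105

105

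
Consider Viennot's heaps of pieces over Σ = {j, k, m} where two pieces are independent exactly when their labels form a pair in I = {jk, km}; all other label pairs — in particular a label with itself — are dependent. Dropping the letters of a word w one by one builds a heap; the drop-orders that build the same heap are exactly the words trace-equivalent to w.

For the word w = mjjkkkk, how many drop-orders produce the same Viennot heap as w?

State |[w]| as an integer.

piece 0:m — minimal
piece 1:j rests on {0:m}
piece 2:j rests on {1:j}
piece 3:k — minimal
piece 4:k rests on {3:k}
piece 5:k rests on {4:k}
piece 6:k rests on {5:k}
minimal pieces: {0:m, 3:k}
ways to finish when only these pieces remain (= sum over removing one remaining piece with nothing left below it):
  1 left: {2}→1  {6}→1
  2 left: {1,2}→1  {2,6}→2  {5,6}→1
  3 left: {0,1,2}→1  {1,2,6}→3  {2,5,6}→3  {4,5,6}→1
  4 left: {0,1,2,6}→4  {1,2,5,6}→6  {2,4,5,6}→4  {3,4,5,6}→1
  5 left: {0,1,2,5,6}→10  {1,2,4,5,6}→10  {2,3,4,5,6}→5
  placing 0:m first → 15 extensions
  placing 3:k first → 20 extensions
total linear extensions = 35

35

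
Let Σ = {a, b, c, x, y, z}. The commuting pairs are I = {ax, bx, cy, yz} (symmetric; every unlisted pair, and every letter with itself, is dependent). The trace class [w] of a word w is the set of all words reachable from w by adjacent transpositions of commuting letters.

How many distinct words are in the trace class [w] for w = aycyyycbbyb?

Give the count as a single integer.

15

drop 0:a onto floor
drop 1:y onto {0:a}
drop 2:c onto {0:a}
drop 3:y onto {1:y}
drop 4:y onto {3:y}
drop 5:y onto {4:y}
drop 6:c onto {2:c}
drop 7:b onto {5:y, 6:c}
drop 8:b onto {7:b}
drop 9:y onto {8:b}
drop 10:b onto {9:y}
ground layer = {0:a}
drop-orders for the pieces not yet dropped (sum over which currently-grounded one goes next):
  1 to go: {10} 1
  2 to go: {9,10} 1
  3 to go: {8,9,10} 1
  4 to go: {7,8,9,10} 1
  5 to go: {5,7,8,9,10} 1  {6,7,8,9,10} 1
  6 to go: {2,6,7,8,9,10} 1  {4,5,7,8,9,10} 1  {5,6,7,8,9,10} 2
  7 to go: {2,5,6,7,8,9,10} 3  {3,4,5,7,8,9,10} 1  {4,5,6,7,8,9,10} 3
  8 to go: {1,3,4,5,7,8,9,10} 1  {2,4,5,6,7,8,9,10} 6  {3,4,5,6,7,8,9,10} 4
  9 to go: {1,3,4,5,6,7,8,9,10} 5  {2,3,4,5,6,7,8,9,10} 10
  if 0:a drops first: 15 orders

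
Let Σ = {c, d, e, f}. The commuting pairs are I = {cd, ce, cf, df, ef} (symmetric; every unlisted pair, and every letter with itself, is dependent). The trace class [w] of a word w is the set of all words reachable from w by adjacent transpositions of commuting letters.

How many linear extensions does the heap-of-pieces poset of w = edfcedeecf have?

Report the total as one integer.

piece 0:e — minimal
piece 1:d rests on {0:e}
piece 2:f — minimal
piece 3:c — minimal
piece 4:e rests on {1:d}
piece 5:d rests on {4:e}
piece 6:e rests on {5:d}
piece 7:e rests on {6:e}
piece 8:c rests on {3:c}
piece 9:f rests on {2:f}
minimal pieces: {0:e, 2:f, 3:c}
ways to finish when only these pieces remain (= sum over removing one remaining piece with nothing left below it):
  1 left: {7}→1  {8}→1  {9}→1
  2 left: {2,9}→1  {3,8}→1  {6,7}→1  {7,8}→2  {7,9}→2  {8,9}→2
  3 left: {2,7,9}→3  {2,8,9}→3  {3,7,8}→3  {3,8,9}→3  {5,6,7}→1  {6,7,8}→3  {6,7,9}→3  {7,8,9}→6
  4 left: {2,3,8,9}→6  {2,6,7,9}→6  {2,7,8,9}→12  {3,6,7,8}→6  {3,7,8,9}→12  {4,5,6,7}→1  {5,6,7,8}→4  {5,6,7,9}→4  {6,7,8,9}→12
  5 left: {1,4,5,6,7}→1  {2,3,7,8,9}→30  {2,5,6,7,9}→10  {2,6,7,8,9}→30  {3,5,6,7,8}→10  {3,6,7,8,9}→30  {4,5,6,7,8}→5  {4,5,6,7,9}→5  {5,6,7,8,9}→20
  6 left: {0,1,4,5,6,7}→1  {1,4,5,6,7,8}→6  {1,4,5,6,7,9}→6  {2,3,6,7,8,9}→90  {2,4,5,6,7,9}→15  {2,5,6,7,8,9}→60  {3,4,5,6,7,8}→15  {3,5,6,7,8,9}→60  {4,5,6,7,8,9}→30
  7 left: {0,1,4,5,6,7,8}→7  {0,1,4,5,6,7,9}→7  {1,2,4,5,6,7,9}→21  {1,3,4,5,6,7,8}→21  {1,4,5,6,7,8,9}→42  {2,3,5,6,7,8,9}→210  {2,4,5,6,7,8,9}→105  {3,4,5,6,7,8,9}→105
  8 left: {0,1,2,4,5,6,7,9}→28  {0,1,3,4,5,6,7,8}→28  {0,1,4,5,6,7,8,9}→56  {1,2,4,5,6,7,8,9}→168  {1,3,4,5,6,7,8,9}→168  {2,3,4,5,6,7,8,9}→420
  placing 0:e first → 756 extensions
  placing 2:f first → 252 extensions
  placing 3:c first → 252 extensions
total linear extensions = 1260

1260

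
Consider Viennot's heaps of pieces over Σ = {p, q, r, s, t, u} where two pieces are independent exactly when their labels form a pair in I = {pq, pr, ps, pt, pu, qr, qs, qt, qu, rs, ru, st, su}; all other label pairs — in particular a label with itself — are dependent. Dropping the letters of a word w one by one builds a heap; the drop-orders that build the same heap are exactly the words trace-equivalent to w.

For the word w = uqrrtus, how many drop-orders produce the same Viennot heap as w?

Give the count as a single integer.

piece 0:u — minimal
piece 1:q — minimal
piece 2:r — minimal
piece 3:r rests on {2:r}
piece 4:t rests on {0:u, 3:r}
piece 5:u rests on {4:t}
piece 6:s — minimal
minimal pieces: {0:u, 1:q, 2:r, 6:s}
ways to finish when only these pieces remain (= sum over removing one remaining piece with nothing left below it):
  1 left: {1}→1  {5}→1  {6}→1
  2 left: {1,5}→2  {1,6}→2  {4,5}→1  {5,6}→2
  3 left: {0,4,5}→1  {1,4,5}→3  {1,5,6}→6  {3,4,5}→1  {4,5,6}→3
  4 left: {0,1,4,5}→4  {0,3,4,5}→2  {0,4,5,6}→4  {1,3,4,5}→4  {1,4,5,6}→12  {2,3,4,5}→1  {3,4,5,6}→4
  5 left: {0,1,3,4,5}→10  {0,1,4,5,6}→20  {0,2,3,4,5}→3  {0,3,4,5,6}→10  {1,2,3,4,5}→5  {1,3,4,5,6}→20  {2,3,4,5,6}→5
  placing 0:u first → 30 extensions
  placing 1:q first → 18 extensions
  placing 2:r first → 60 extensions
  placing 6:s first → 18 extensions
total linear extensions = 126

126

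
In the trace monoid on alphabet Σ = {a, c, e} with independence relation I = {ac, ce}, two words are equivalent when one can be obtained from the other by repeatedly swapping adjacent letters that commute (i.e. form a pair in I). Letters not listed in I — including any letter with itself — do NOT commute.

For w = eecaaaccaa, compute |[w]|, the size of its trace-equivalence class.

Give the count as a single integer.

120

0(e) covers ∅
1(e) covers 0:e
2(c) covers ∅
3(a) covers 1:e
4(a) covers 3:a
5(a) covers 4:a
6(c) covers 2:c
7(c) covers 6:c
8(a) covers 5:a
9(a) covers 8:a
floor of heap: 0:e, 2:c
completions by unplaced set U, small U first (add the entries for U minus each lowest piece of U):
  |U|=1: {7}:1  {9}:1
  |U|=2: {6,7}:1  {7,9}:2  {8,9}:1
  |U|=3: {2,6,7}:1  {5,8,9}:1  {6,7,9}:3  {7,8,9}:3
  |U|=4: {2,6,7,9}:4  {4,5,8,9}:1  {5,7,8,9}:4  {6,7,8,9}:6
  |U|=5: {2,6,7,8,9}:10  {3,4,5,8,9}:1  {4,5,7,8,9}:5  {5,6,7,8,9}:10
  |U|=6: {1,3,4,5,8,9}:1  {2,5,6,7,8,9}:20  {3,4,5,7,8,9}:6  {4,5,6,7,8,9}:15
  |U|=7: {0,1,3,4,5,8,9}:1  {1,3,4,5,7,8,9}:7  {2,4,5,6,7,8,9}:35  {3,4,5,6,7,8,9}:21
  |U|=8: {0,1,3,4,5,7,8,9}:8  {1,3,4,5,6,7,8,9}:28  {2,3,4,5,6,7,8,9}:56
  start at 0(e): 84
  start at 2(c): 36
sum over floor = 120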